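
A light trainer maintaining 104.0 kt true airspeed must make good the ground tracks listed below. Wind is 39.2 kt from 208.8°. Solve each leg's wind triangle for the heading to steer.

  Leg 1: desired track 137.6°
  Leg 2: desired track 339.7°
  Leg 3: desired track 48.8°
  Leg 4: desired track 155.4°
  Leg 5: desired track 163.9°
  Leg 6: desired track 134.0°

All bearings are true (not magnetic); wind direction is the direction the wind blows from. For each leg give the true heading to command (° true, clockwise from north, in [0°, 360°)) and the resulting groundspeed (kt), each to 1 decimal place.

Leg 1: heading=158.5°, groundspeed=84.5 kt
Leg 2: heading=323.1°, groundspeed=125.4 kt
Leg 3: heading=56.2°, groundspeed=140.0 kt
Leg 4: heading=173.0°, groundspeed=75.8 kt
Leg 5: heading=179.3°, groundspeed=72.5 kt
Leg 6: heading=155.3°, groundspeed=86.6 kt

Leg 1: desired track 137.6°; wind correction +20.9° → command heading 158.5°, groundspeed 84.5 kt
Leg 2: desired track 339.7°; wind correction -16.6° → command heading 323.1°, groundspeed 125.4 kt
Leg 3: desired track 48.8°; wind correction +7.4° → command heading 56.2°, groundspeed 140.0 kt
Leg 4: desired track 155.4°; wind correction +17.6° → command heading 173.0°, groundspeed 75.8 kt
Leg 5: desired track 163.9°; wind correction +15.4° → command heading 179.3°, groundspeed 72.5 kt
Leg 6: desired track 134.0°; wind correction +21.3° → command heading 155.3°, groundspeed 86.6 kt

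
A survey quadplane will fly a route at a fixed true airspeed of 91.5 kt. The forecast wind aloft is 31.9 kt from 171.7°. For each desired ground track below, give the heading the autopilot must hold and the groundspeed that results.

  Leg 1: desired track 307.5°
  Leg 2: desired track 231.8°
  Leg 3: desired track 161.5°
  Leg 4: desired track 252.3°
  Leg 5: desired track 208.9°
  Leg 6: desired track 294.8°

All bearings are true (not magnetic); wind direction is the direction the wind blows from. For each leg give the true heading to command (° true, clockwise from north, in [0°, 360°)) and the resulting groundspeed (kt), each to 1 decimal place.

Leg 1: desired track 307.5°; wind correction -14.1° → command heading 293.4°, groundspeed 111.6 kt
Leg 2: desired track 231.8°; wind correction -17.6° → command heading 214.2°, groundspeed 71.3 kt
Leg 3: desired track 161.5°; wind correction +3.5° → command heading 165.0°, groundspeed 59.9 kt
Leg 4: desired track 252.3°; wind correction -20.1° → command heading 232.2°, groundspeed 80.7 kt
Leg 5: desired track 208.9°; wind correction -12.2° → command heading 196.7°, groundspeed 64.0 kt
Leg 6: desired track 294.8°; wind correction -17.0° → command heading 277.8°, groundspeed 104.9 kt

Leg 1: heading=293.4°, groundspeed=111.6 kt
Leg 2: heading=214.2°, groundspeed=71.3 kt
Leg 3: heading=165.0°, groundspeed=59.9 kt
Leg 4: heading=232.2°, groundspeed=80.7 kt
Leg 5: heading=196.7°, groundspeed=64.0 kt
Leg 6: heading=277.8°, groundspeed=104.9 kt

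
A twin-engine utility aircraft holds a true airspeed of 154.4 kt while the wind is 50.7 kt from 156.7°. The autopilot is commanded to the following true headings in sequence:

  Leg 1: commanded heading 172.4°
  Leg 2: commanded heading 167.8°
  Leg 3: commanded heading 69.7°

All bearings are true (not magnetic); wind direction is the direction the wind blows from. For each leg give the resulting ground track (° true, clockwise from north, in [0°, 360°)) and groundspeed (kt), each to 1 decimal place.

Leg 1: heading 172.4°; drift +7.4° → track 179.8°, groundspeed 106.5 kt
Leg 2: heading 167.8°; drift +5.3° → track 173.1°, groundspeed 105.1 kt
Leg 3: heading 69.7°; drift -18.5° → track 51.2°, groundspeed 160.0 kt

Leg 1: track=179.8°, groundspeed=106.5 kt
Leg 2: track=173.1°, groundspeed=105.1 kt
Leg 3: track=51.2°, groundspeed=160.0 kt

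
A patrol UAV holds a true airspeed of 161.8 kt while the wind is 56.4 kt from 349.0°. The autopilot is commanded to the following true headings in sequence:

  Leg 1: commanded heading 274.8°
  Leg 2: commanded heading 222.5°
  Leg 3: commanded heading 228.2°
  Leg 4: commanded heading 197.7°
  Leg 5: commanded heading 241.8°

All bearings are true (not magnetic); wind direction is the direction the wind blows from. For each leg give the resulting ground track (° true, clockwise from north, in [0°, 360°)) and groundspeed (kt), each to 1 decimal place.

Leg 1: track=254.5°, groundspeed=156.2 kt
Leg 2: track=209.4°, groundspeed=200.5 kt
Leg 3: track=213.9°, groundspeed=196.7 kt
Leg 4: track=190.4°, groundspeed=213.0 kt
Leg 5: track=225.0°, groundspeed=186.4 kt

Leg 1: heading 274.8°; drift -20.3° → track 254.5°, groundspeed 156.2 kt
Leg 2: heading 222.5°; drift -13.1° → track 209.4°, groundspeed 200.5 kt
Leg 3: heading 228.2°; drift -14.3° → track 213.9°, groundspeed 196.7 kt
Leg 4: heading 197.7°; drift -7.3° → track 190.4°, groundspeed 213.0 kt
Leg 5: heading 241.8°; drift -16.8° → track 225.0°, groundspeed 186.4 kt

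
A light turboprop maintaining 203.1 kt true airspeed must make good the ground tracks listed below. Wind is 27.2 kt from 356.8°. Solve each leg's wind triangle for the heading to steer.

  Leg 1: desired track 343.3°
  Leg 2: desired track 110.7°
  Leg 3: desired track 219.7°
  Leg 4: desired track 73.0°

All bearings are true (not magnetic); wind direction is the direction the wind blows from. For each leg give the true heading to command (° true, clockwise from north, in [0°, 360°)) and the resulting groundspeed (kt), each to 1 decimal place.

Leg 1: heading=345.1°, groundspeed=176.6 kt
Leg 2: heading=103.7°, groundspeed=212.6 kt
Leg 3: heading=224.9°, groundspeed=222.2 kt
Leg 4: heading=65.5°, groundspeed=194.9 kt

Leg 1: desired track 343.3°; wind correction +1.8° → command heading 345.1°, groundspeed 176.6 kt
Leg 2: desired track 110.7°; wind correction -7.0° → command heading 103.7°, groundspeed 212.6 kt
Leg 3: desired track 219.7°; wind correction +5.2° → command heading 224.9°, groundspeed 222.2 kt
Leg 4: desired track 73.0°; wind correction -7.5° → command heading 65.5°, groundspeed 194.9 kt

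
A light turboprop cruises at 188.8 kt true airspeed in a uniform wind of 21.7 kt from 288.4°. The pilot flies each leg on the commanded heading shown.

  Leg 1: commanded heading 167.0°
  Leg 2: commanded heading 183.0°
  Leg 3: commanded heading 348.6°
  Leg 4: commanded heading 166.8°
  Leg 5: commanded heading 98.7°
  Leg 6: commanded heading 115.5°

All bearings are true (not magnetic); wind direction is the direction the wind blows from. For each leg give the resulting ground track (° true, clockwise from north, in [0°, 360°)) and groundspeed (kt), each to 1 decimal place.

Leg 1: heading 167.0°; drift -5.3° → track 161.7°, groundspeed 201.0 kt
Leg 2: heading 183.0°; drift -6.1° → track 176.9°, groundspeed 195.7 kt
Leg 3: heading 348.6°; drift +6.0° → track 354.6°, groundspeed 179.0 kt
Leg 4: heading 166.8°; drift -5.3° → track 161.5°, groundspeed 201.0 kt
Leg 5: heading 98.7°; drift +1.0° → track 99.7°, groundspeed 210.2 kt
Leg 6: heading 115.5°; drift -0.7° → track 114.8°, groundspeed 210.4 kt

Leg 1: track=161.7°, groundspeed=201.0 kt
Leg 2: track=176.9°, groundspeed=195.7 kt
Leg 3: track=354.6°, groundspeed=179.0 kt
Leg 4: track=161.5°, groundspeed=201.0 kt
Leg 5: track=99.7°, groundspeed=210.2 kt
Leg 6: track=114.8°, groundspeed=210.4 kt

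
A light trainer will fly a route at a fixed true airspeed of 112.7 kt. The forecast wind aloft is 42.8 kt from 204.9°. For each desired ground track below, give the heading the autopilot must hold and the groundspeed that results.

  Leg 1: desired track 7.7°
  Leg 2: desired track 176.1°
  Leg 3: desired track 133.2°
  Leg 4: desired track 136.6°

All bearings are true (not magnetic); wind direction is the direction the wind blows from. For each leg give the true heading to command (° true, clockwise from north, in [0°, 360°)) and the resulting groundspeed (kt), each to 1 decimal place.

Leg 1: heading=1.3°, groundspeed=152.9 kt
Leg 2: heading=186.6°, groundspeed=73.3 kt
Leg 3: heading=154.3°, groundspeed=91.7 kt
Leg 4: heading=157.3°, groundspeed=89.6 kt

Leg 1: desired track 7.7°; wind correction -6.4° → command heading 1.3°, groundspeed 152.9 kt
Leg 2: desired track 176.1°; wind correction +10.5° → command heading 186.6°, groundspeed 73.3 kt
Leg 3: desired track 133.2°; wind correction +21.1° → command heading 154.3°, groundspeed 91.7 kt
Leg 4: desired track 136.6°; wind correction +20.7° → command heading 157.3°, groundspeed 89.6 kt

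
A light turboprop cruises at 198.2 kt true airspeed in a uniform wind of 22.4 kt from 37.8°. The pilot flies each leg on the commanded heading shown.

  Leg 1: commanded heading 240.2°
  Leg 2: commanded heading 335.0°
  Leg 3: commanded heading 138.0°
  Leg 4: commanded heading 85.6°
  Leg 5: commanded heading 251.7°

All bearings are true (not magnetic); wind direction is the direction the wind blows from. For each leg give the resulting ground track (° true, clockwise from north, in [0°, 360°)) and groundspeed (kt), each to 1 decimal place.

Leg 1: track=238.0°, groundspeed=219.1 kt
Leg 2: track=328.9°, groundspeed=189.0 kt
Leg 3: track=144.2°, groundspeed=203.4 kt
Leg 4: track=90.8°, groundspeed=183.9 kt
Leg 5: track=248.4°, groundspeed=217.2 kt

Leg 1: heading 240.2°; drift -2.2° → track 238.0°, groundspeed 219.1 kt
Leg 2: heading 335.0°; drift -6.1° → track 328.9°, groundspeed 189.0 kt
Leg 3: heading 138.0°; drift +6.2° → track 144.2°, groundspeed 203.4 kt
Leg 4: heading 85.6°; drift +5.2° → track 90.8°, groundspeed 183.9 kt
Leg 5: heading 251.7°; drift -3.3° → track 248.4°, groundspeed 217.2 kt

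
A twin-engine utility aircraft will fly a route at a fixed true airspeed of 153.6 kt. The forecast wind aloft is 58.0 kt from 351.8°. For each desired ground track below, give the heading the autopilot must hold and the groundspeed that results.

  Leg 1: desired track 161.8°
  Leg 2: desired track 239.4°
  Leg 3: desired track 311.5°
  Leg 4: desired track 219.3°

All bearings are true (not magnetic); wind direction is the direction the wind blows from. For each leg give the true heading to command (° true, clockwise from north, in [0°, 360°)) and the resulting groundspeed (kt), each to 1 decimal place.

Leg 1: heading=158.0°, groundspeed=210.4 kt
Leg 2: heading=259.8°, groundspeed=166.0 kt
Leg 3: heading=325.6°, groundspeed=104.7 kt
Leg 4: heading=235.5°, groundspeed=186.7 kt

Leg 1: desired track 161.8°; wind correction -3.8° → command heading 158.0°, groundspeed 210.4 kt
Leg 2: desired track 239.4°; wind correction +20.4° → command heading 259.8°, groundspeed 166.0 kt
Leg 3: desired track 311.5°; wind correction +14.1° → command heading 325.6°, groundspeed 104.7 kt
Leg 4: desired track 219.3°; wind correction +16.2° → command heading 235.5°, groundspeed 186.7 kt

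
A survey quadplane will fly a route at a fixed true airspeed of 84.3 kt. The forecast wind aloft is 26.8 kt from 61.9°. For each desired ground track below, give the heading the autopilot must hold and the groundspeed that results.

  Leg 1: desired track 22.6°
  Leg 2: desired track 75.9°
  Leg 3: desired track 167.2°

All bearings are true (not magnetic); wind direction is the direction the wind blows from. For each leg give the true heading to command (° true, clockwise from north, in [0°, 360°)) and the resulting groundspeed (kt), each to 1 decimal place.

Leg 1: heading=34.2°, groundspeed=61.8 kt
Leg 2: heading=71.5°, groundspeed=58.0 kt
Leg 3: heading=149.3°, groundspeed=87.3 kt

Leg 1: desired track 22.6°; wind correction +11.6° → command heading 34.2°, groundspeed 61.8 kt
Leg 2: desired track 75.9°; wind correction -4.4° → command heading 71.5°, groundspeed 58.0 kt
Leg 3: desired track 167.2°; wind correction -17.9° → command heading 149.3°, groundspeed 87.3 kt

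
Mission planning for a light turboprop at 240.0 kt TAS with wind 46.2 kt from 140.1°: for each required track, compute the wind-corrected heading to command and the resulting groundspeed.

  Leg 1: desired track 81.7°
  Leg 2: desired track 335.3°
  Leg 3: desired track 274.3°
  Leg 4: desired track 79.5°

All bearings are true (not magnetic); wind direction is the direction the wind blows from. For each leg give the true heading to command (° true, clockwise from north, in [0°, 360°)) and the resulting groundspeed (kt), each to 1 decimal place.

Leg 1: heading=91.1°, groundspeed=212.5 kt
Leg 2: heading=338.2°, groundspeed=284.3 kt
Leg 3: heading=266.4°, groundspeed=269.9 kt
Leg 4: heading=89.2°, groundspeed=213.9 kt

Leg 1: desired track 81.7°; wind correction +9.4° → command heading 91.1°, groundspeed 212.5 kt
Leg 2: desired track 335.3°; wind correction +2.9° → command heading 338.2°, groundspeed 284.3 kt
Leg 3: desired track 274.3°; wind correction -7.9° → command heading 266.4°, groundspeed 269.9 kt
Leg 4: desired track 79.5°; wind correction +9.7° → command heading 89.2°, groundspeed 213.9 kt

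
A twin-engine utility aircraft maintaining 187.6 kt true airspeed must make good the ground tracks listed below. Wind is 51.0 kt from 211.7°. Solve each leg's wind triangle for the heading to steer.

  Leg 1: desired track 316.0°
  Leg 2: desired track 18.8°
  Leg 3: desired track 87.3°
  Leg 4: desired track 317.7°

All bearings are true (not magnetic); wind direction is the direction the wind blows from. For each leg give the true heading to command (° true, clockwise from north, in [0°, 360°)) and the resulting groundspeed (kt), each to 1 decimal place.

Leg 1: heading=300.7°, groundspeed=193.6 kt
Leg 2: heading=15.3°, groundspeed=237.0 kt
Leg 3: heading=100.3°, groundspeed=211.6 kt
Leg 4: heading=302.6°, groundspeed=195.1 kt

Leg 1: desired track 316.0°; wind correction -15.3° → command heading 300.7°, groundspeed 193.6 kt
Leg 2: desired track 18.8°; wind correction -3.5° → command heading 15.3°, groundspeed 237.0 kt
Leg 3: desired track 87.3°; wind correction +13.0° → command heading 100.3°, groundspeed 211.6 kt
Leg 4: desired track 317.7°; wind correction -15.1° → command heading 302.6°, groundspeed 195.1 kt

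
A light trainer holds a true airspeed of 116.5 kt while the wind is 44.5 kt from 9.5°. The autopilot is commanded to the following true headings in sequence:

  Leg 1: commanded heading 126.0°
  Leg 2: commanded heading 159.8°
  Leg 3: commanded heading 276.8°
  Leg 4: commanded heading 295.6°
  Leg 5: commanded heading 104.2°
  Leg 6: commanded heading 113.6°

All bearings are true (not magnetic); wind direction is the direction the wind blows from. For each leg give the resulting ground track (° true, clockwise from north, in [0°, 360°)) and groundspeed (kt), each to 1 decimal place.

Leg 1: track=142.3°, groundspeed=142.1 kt
Leg 2: track=167.9°, groundspeed=156.7 kt
Leg 3: track=256.3°, groundspeed=126.7 kt
Leg 4: track=273.3°, groundspeed=112.6 kt
Leg 5: track=124.5°, groundspeed=128.1 kt
Leg 6: track=132.3°, groundspeed=134.5 kt

Leg 1: heading 126.0°; drift +16.3° → track 142.3°, groundspeed 142.1 kt
Leg 2: heading 159.8°; drift +8.1° → track 167.9°, groundspeed 156.7 kt
Leg 3: heading 276.8°; drift -20.5° → track 256.3°, groundspeed 126.7 kt
Leg 4: heading 295.6°; drift -22.3° → track 273.3°, groundspeed 112.6 kt
Leg 5: heading 104.2°; drift +20.3° → track 124.5°, groundspeed 128.1 kt
Leg 6: heading 113.6°; drift +18.7° → track 132.3°, groundspeed 134.5 kt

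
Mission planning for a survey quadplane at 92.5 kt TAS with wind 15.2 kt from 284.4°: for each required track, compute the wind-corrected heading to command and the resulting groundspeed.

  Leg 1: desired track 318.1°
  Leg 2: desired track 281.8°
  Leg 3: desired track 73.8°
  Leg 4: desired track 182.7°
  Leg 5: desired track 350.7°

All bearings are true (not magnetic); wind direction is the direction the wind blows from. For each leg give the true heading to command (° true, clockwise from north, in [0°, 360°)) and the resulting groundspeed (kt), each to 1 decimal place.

Leg 1: heading=312.9°, groundspeed=79.5 kt
Leg 2: heading=282.2°, groundspeed=77.3 kt
Leg 3: heading=69.0°, groundspeed=105.3 kt
Leg 4: heading=192.0°, groundspeed=94.4 kt
Leg 5: heading=342.0°, groundspeed=85.3 kt

Leg 1: desired track 318.1°; wind correction -5.2° → command heading 312.9°, groundspeed 79.5 kt
Leg 2: desired track 281.8°; wind correction +0.4° → command heading 282.2°, groundspeed 77.3 kt
Leg 3: desired track 73.8°; wind correction -4.8° → command heading 69.0°, groundspeed 105.3 kt
Leg 4: desired track 182.7°; wind correction +9.3° → command heading 192.0°, groundspeed 94.4 kt
Leg 5: desired track 350.7°; wind correction -8.7° → command heading 342.0°, groundspeed 85.3 kt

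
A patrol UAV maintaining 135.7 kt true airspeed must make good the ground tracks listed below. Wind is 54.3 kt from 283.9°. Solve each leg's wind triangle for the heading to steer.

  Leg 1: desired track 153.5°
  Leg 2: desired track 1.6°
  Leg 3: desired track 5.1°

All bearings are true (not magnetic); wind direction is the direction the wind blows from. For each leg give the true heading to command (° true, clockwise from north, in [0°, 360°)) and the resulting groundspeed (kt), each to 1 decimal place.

Leg 1: desired track 153.5°; wind correction +17.7° → command heading 171.2°, groundspeed 164.4 kt
Leg 2: desired track 1.6°; wind correction -23.0° → command heading 338.6°, groundspeed 113.3 kt
Leg 3: desired track 5.1°; wind correction -23.3° → command heading 341.8°, groundspeed 116.3 kt

Leg 1: heading=171.2°, groundspeed=164.4 kt
Leg 2: heading=338.6°, groundspeed=113.3 kt
Leg 3: heading=341.8°, groundspeed=116.3 kt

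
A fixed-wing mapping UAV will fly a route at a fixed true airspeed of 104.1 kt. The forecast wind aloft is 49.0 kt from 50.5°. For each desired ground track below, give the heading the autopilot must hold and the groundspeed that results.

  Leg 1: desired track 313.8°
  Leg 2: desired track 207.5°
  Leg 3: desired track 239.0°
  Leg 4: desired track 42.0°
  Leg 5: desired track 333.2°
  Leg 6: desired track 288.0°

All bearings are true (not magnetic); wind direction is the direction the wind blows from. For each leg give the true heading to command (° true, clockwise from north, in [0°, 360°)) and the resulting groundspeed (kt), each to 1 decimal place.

Leg 1: desired track 313.8°; wind correction +27.9° → command heading 341.7°, groundspeed 97.7 kt
Leg 2: desired track 207.5°; wind correction -10.6° → command heading 196.9°, groundspeed 147.4 kt
Leg 3: desired track 239.0°; wind correction +4.0° → command heading 243.0°, groundspeed 152.3 kt
Leg 4: desired track 42.0°; wind correction +4.0° → command heading 46.0°, groundspeed 55.4 kt
Leg 5: desired track 333.2°; wind correction +27.3° → command heading 0.5°, groundspeed 81.7 kt
Leg 6: desired track 288.0°; wind correction +23.4° → command heading 311.4°, groundspeed 121.9 kt

Leg 1: heading=341.7°, groundspeed=97.7 kt
Leg 2: heading=196.9°, groundspeed=147.4 kt
Leg 3: heading=243.0°, groundspeed=152.3 kt
Leg 4: heading=46.0°, groundspeed=55.4 kt
Leg 5: heading=0.5°, groundspeed=81.7 kt
Leg 6: heading=311.4°, groundspeed=121.9 kt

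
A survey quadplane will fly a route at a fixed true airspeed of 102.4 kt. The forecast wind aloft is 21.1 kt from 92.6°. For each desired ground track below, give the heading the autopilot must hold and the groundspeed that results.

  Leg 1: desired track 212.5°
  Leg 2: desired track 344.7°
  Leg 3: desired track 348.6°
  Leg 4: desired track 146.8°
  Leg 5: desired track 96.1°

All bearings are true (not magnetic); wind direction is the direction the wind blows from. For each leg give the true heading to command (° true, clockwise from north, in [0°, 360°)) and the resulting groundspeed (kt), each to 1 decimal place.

Leg 1: heading=202.2°, groundspeed=111.3 kt
Leg 2: heading=356.0°, groundspeed=106.9 kt
Leg 3: heading=0.1°, groundspeed=105.4 kt
Leg 4: heading=137.2°, groundspeed=88.6 kt
Leg 5: heading=95.4°, groundspeed=81.3 kt

Leg 1: desired track 212.5°; wind correction -10.3° → command heading 202.2°, groundspeed 111.3 kt
Leg 2: desired track 344.7°; wind correction +11.3° → command heading 356.0°, groundspeed 106.9 kt
Leg 3: desired track 348.6°; wind correction +11.5° → command heading 0.1°, groundspeed 105.4 kt
Leg 4: desired track 146.8°; wind correction -9.6° → command heading 137.2°, groundspeed 88.6 kt
Leg 5: desired track 96.1°; wind correction -0.7° → command heading 95.4°, groundspeed 81.3 kt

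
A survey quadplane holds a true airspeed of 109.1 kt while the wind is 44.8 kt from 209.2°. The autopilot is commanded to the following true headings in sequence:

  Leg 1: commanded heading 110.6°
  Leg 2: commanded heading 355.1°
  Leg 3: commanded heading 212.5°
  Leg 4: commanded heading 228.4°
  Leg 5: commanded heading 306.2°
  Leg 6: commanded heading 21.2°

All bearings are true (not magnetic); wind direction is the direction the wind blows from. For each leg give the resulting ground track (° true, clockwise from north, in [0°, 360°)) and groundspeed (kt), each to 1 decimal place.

Leg 1: heading 110.6°; drift -20.9° → track 89.7°, groundspeed 124.0 kt
Leg 2: heading 355.1°; drift +9.7° → track 4.8°, groundspeed 148.3 kt
Leg 3: heading 212.5°; drift +2.3° → track 214.8°, groundspeed 64.4 kt
Leg 4: heading 228.4°; drift +12.4° → track 240.8°, groundspeed 68.4 kt
Leg 5: heading 306.2°; drift +21.2° → track 327.4°, groundspeed 122.9 kt
Leg 6: heading 21.2°; drift +2.3° → track 23.5°, groundspeed 153.6 kt

Leg 1: track=89.7°, groundspeed=124.0 kt
Leg 2: track=4.8°, groundspeed=148.3 kt
Leg 3: track=214.8°, groundspeed=64.4 kt
Leg 4: track=240.8°, groundspeed=68.4 kt
Leg 5: track=327.4°, groundspeed=122.9 kt
Leg 6: track=23.5°, groundspeed=153.6 kt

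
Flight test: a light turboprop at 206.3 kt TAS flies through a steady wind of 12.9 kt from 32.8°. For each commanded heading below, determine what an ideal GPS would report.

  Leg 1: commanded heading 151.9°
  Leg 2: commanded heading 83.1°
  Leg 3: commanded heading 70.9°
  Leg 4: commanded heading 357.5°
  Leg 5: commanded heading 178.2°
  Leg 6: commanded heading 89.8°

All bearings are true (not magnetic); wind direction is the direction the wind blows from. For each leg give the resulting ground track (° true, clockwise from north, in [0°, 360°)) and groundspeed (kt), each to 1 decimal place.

Leg 1: heading 151.9°; drift +3.0° → track 154.9°, groundspeed 212.9 kt
Leg 2: heading 83.1°; drift +2.9° → track 86.0°, groundspeed 198.3 kt
Leg 3: heading 70.9°; drift +2.3° → track 73.2°, groundspeed 196.3 kt
Leg 4: heading 357.5°; drift -2.2° → track 355.3°, groundspeed 195.9 kt
Leg 5: heading 178.2°; drift +1.9° → track 180.1°, groundspeed 217.0 kt
Leg 6: heading 89.8°; drift +3.1° → track 92.9°, groundspeed 199.6 kt

Leg 1: track=154.9°, groundspeed=212.9 kt
Leg 2: track=86.0°, groundspeed=198.3 kt
Leg 3: track=73.2°, groundspeed=196.3 kt
Leg 4: track=355.3°, groundspeed=195.9 kt
Leg 5: track=180.1°, groundspeed=217.0 kt
Leg 6: track=92.9°, groundspeed=199.6 kt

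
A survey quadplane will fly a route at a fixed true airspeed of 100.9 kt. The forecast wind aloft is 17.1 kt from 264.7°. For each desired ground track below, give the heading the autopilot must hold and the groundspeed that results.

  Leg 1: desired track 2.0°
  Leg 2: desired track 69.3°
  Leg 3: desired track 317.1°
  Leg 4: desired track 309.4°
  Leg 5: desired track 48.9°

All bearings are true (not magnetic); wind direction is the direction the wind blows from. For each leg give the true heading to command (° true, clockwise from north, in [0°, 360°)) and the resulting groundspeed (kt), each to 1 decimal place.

Leg 1: desired track 2.0°; wind correction -9.7° → command heading 352.3°, groundspeed 101.6 kt
Leg 2: desired track 69.3°; wind correction -2.6° → command heading 66.7°, groundspeed 117.3 kt
Leg 3: desired track 317.1°; wind correction -7.7° → command heading 309.4°, groundspeed 89.6 kt
Leg 4: desired track 309.4°; wind correction -6.8° → command heading 302.6°, groundspeed 88.0 kt
Leg 5: desired track 48.9°; wind correction -5.7° → command heading 43.2°, groundspeed 114.3 kt

Leg 1: heading=352.3°, groundspeed=101.6 kt
Leg 2: heading=66.7°, groundspeed=117.3 kt
Leg 3: heading=309.4°, groundspeed=89.6 kt
Leg 4: heading=302.6°, groundspeed=88.0 kt
Leg 5: heading=43.2°, groundspeed=114.3 kt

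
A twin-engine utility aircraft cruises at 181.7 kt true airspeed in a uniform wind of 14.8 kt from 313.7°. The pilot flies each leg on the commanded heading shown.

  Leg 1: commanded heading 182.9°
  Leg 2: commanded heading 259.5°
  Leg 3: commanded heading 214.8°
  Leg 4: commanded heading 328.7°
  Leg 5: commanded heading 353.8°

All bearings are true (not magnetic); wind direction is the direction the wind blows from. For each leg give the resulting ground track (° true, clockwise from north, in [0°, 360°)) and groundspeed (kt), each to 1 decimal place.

Leg 1: track=179.5°, groundspeed=191.7 kt
Leg 2: track=255.5°, groundspeed=173.5 kt
Leg 3: track=210.3°, groundspeed=184.6 kt
Leg 4: track=330.0°, groundspeed=167.4 kt
Leg 5: track=357.0°, groundspeed=170.6 kt

Leg 1: heading 182.9°; drift -3.4° → track 179.5°, groundspeed 191.7 kt
Leg 2: heading 259.5°; drift -4.0° → track 255.5°, groundspeed 173.5 kt
Leg 3: heading 214.8°; drift -4.5° → track 210.3°, groundspeed 184.6 kt
Leg 4: heading 328.7°; drift +1.3° → track 330.0°, groundspeed 167.4 kt
Leg 5: heading 353.8°; drift +3.2° → track 357.0°, groundspeed 170.6 kt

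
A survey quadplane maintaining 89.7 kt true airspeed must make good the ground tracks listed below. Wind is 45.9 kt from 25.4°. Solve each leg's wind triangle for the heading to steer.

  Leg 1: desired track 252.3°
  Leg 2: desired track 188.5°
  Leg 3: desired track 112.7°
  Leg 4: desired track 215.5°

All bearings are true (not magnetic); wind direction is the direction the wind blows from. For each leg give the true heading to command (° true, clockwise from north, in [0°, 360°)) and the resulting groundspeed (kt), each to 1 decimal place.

Leg 1: heading=274.2°, groundspeed=114.6 kt
Leg 2: heading=179.9°, groundspeed=132.6 kt
Leg 3: heading=82.0°, groundspeed=74.9 kt
Leg 4: heading=220.6°, groundspeed=134.5 kt

Leg 1: desired track 252.3°; wind correction +21.9° → command heading 274.2°, groundspeed 114.6 kt
Leg 2: desired track 188.5°; wind correction -8.6° → command heading 179.9°, groundspeed 132.6 kt
Leg 3: desired track 112.7°; wind correction -30.7° → command heading 82.0°, groundspeed 74.9 kt
Leg 4: desired track 215.5°; wind correction +5.1° → command heading 220.6°, groundspeed 134.5 kt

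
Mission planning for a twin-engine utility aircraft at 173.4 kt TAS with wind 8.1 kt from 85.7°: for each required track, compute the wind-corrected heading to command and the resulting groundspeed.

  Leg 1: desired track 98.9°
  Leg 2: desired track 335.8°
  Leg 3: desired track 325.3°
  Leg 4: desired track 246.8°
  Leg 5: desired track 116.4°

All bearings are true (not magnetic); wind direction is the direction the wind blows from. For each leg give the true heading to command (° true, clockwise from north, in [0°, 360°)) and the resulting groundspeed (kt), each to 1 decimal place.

Leg 1: desired track 98.9°; wind correction -0.6° → command heading 98.3°, groundspeed 165.5 kt
Leg 2: desired track 335.8°; wind correction +2.5° → command heading 338.3°, groundspeed 176.0 kt
Leg 3: desired track 325.3°; wind correction +2.3° → command heading 327.6°, groundspeed 177.4 kt
Leg 4: desired track 246.8°; wind correction -0.9° → command heading 245.9°, groundspeed 181.0 kt
Leg 5: desired track 116.4°; wind correction -1.4° → command heading 115.0°, groundspeed 166.4 kt

Leg 1: heading=98.3°, groundspeed=165.5 kt
Leg 2: heading=338.3°, groundspeed=176.0 kt
Leg 3: heading=327.6°, groundspeed=177.4 kt
Leg 4: heading=245.9°, groundspeed=181.0 kt
Leg 5: heading=115.0°, groundspeed=166.4 kt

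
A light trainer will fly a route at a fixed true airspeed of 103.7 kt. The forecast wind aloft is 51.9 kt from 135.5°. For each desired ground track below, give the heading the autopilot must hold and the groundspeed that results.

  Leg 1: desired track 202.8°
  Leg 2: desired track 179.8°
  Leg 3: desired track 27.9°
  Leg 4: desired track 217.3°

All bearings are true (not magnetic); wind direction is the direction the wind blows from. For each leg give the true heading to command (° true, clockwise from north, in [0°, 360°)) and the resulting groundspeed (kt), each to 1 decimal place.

Leg 1: heading=175.3°, groundspeed=72.0 kt
Leg 2: heading=159.3°, groundspeed=60.0 kt
Leg 3: heading=56.4°, groundspeed=106.8 kt
Leg 4: heading=187.6°, groundspeed=82.7 kt

Leg 1: desired track 202.8°; wind correction -27.5° → command heading 175.3°, groundspeed 72.0 kt
Leg 2: desired track 179.8°; wind correction -20.5° → command heading 159.3°, groundspeed 60.0 kt
Leg 3: desired track 27.9°; wind correction +28.5° → command heading 56.4°, groundspeed 106.8 kt
Leg 4: desired track 217.3°; wind correction -29.7° → command heading 187.6°, groundspeed 82.7 kt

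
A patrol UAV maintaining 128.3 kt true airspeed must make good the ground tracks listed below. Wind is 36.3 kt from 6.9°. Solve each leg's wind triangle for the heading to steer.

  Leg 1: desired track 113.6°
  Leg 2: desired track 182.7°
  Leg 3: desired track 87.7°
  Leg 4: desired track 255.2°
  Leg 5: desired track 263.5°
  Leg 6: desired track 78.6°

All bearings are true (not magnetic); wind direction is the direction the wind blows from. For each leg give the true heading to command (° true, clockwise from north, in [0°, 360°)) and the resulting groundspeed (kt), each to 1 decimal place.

Leg 1: heading=97.9°, groundspeed=133.9 kt
Leg 2: heading=181.5°, groundspeed=164.5 kt
Leg 3: heading=71.5°, groundspeed=117.4 kt
Leg 4: heading=270.4°, groundspeed=137.2 kt
Leg 5: heading=279.5°, groundspeed=131.8 kt
Leg 6: heading=63.0°, groundspeed=112.2 kt

Leg 1: desired track 113.6°; wind correction -15.7° → command heading 97.9°, groundspeed 133.9 kt
Leg 2: desired track 182.7°; wind correction -1.2° → command heading 181.5°, groundspeed 164.5 kt
Leg 3: desired track 87.7°; wind correction -16.2° → command heading 71.5°, groundspeed 117.4 kt
Leg 4: desired track 255.2°; wind correction +15.2° → command heading 270.4°, groundspeed 137.2 kt
Leg 5: desired track 263.5°; wind correction +16.0° → command heading 279.5°, groundspeed 131.8 kt
Leg 6: desired track 78.6°; wind correction -15.6° → command heading 63.0°, groundspeed 112.2 kt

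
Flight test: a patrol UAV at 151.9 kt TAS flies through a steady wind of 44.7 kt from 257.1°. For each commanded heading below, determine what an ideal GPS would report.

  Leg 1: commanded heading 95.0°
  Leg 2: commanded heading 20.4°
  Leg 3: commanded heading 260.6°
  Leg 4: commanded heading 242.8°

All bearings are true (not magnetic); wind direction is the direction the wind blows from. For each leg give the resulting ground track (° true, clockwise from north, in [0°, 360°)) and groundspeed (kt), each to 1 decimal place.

Leg 1: heading 95.0°; drift -4.0° → track 91.0°, groundspeed 194.9 kt
Leg 2: heading 20.4°; drift +12.0° → track 32.4°, groundspeed 180.4 kt
Leg 3: heading 260.6°; drift +1.5° → track 262.1°, groundspeed 107.3 kt
Leg 4: heading 242.8°; drift -5.8° → track 237.0°, groundspeed 109.1 kt

Leg 1: track=91.0°, groundspeed=194.9 kt
Leg 2: track=32.4°, groundspeed=180.4 kt
Leg 3: track=262.1°, groundspeed=107.3 kt
Leg 4: track=237.0°, groundspeed=109.1 kt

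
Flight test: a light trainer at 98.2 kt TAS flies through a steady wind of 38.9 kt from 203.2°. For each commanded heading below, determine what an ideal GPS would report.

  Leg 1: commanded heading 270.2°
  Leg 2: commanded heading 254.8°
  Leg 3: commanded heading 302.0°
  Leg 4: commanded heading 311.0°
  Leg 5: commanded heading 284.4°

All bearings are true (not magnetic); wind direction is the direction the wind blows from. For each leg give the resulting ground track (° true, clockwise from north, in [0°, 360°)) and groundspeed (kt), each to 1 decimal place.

Leg 1: heading 270.2°; drift +23.3° → track 293.5°, groundspeed 90.4 kt
Leg 2: heading 254.8°; drift +22.4° → track 277.2°, groundspeed 80.1 kt
Leg 3: heading 302.0°; drift +20.3° → track 322.3°, groundspeed 111.0 kt
Leg 4: heading 311.0°; drift +18.6° → track 329.6°, groundspeed 116.2 kt
Leg 5: heading 284.4°; drift +22.6° → track 307.0°, groundspeed 99.9 kt

Leg 1: track=293.5°, groundspeed=90.4 kt
Leg 2: track=277.2°, groundspeed=80.1 kt
Leg 3: track=322.3°, groundspeed=111.0 kt
Leg 4: track=329.6°, groundspeed=116.2 kt
Leg 5: track=307.0°, groundspeed=99.9 kt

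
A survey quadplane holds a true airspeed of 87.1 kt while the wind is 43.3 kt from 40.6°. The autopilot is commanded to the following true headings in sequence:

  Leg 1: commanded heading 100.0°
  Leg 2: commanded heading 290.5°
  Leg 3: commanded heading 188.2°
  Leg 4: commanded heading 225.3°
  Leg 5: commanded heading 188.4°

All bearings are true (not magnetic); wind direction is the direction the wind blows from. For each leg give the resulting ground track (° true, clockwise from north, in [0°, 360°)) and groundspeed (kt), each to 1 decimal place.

Leg 1: track=129.8°, groundspeed=75.0 kt
Leg 2: track=268.8°, groundspeed=109.8 kt
Leg 3: track=198.8°, groundspeed=125.8 kt
Leg 4: track=223.7°, groundspeed=130.3 kt
Leg 5: track=199.0°, groundspeed=125.9 kt

Leg 1: heading 100.0°; drift +29.8° → track 129.8°, groundspeed 75.0 kt
Leg 2: heading 290.5°; drift -21.7° → track 268.8°, groundspeed 109.8 kt
Leg 3: heading 188.2°; drift +10.6° → track 198.8°, groundspeed 125.8 kt
Leg 4: heading 225.3°; drift -1.6° → track 223.7°, groundspeed 130.3 kt
Leg 5: heading 188.4°; drift +10.6° → track 199.0°, groundspeed 125.9 kt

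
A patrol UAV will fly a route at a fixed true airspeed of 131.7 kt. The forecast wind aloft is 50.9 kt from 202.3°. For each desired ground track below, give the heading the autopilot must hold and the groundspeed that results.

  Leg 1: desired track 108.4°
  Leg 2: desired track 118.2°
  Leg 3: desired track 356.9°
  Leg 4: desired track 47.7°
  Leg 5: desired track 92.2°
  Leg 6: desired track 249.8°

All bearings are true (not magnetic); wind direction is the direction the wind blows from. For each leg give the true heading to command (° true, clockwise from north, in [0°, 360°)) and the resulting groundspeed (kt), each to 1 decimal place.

Leg 1: heading=131.1°, groundspeed=125.0 kt
Leg 2: heading=140.8°, groundspeed=116.3 kt
Leg 3: heading=347.4°, groundspeed=175.9 kt
Leg 4: heading=57.2°, groundspeed=175.9 kt
Leg 5: heading=113.5°, groundspeed=140.2 kt
Leg 6: heading=233.2°, groundspeed=91.9 kt

Leg 1: desired track 108.4°; wind correction +22.7° → command heading 131.1°, groundspeed 125.0 kt
Leg 2: desired track 118.2°; wind correction +22.6° → command heading 140.8°, groundspeed 116.3 kt
Leg 3: desired track 356.9°; wind correction -9.5° → command heading 347.4°, groundspeed 175.9 kt
Leg 4: desired track 47.7°; wind correction +9.5° → command heading 57.2°, groundspeed 175.9 kt
Leg 5: desired track 92.2°; wind correction +21.3° → command heading 113.5°, groundspeed 140.2 kt
Leg 6: desired track 249.8°; wind correction -16.6° → command heading 233.2°, groundspeed 91.9 kt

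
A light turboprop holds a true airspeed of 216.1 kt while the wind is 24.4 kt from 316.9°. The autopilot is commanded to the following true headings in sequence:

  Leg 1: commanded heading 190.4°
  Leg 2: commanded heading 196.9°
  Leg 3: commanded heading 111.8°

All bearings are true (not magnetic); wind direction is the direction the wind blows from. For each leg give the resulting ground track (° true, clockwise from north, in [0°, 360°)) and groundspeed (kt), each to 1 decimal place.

Leg 1: heading 190.4°; drift -4.9° → track 185.5°, groundspeed 231.4 kt
Leg 2: heading 196.9°; drift -5.3° → track 191.6°, groundspeed 229.3 kt
Leg 3: heading 111.8°; drift +2.5° → track 114.3°, groundspeed 238.4 kt

Leg 1: track=185.5°, groundspeed=231.4 kt
Leg 2: track=191.6°, groundspeed=229.3 kt
Leg 3: track=114.3°, groundspeed=238.4 kt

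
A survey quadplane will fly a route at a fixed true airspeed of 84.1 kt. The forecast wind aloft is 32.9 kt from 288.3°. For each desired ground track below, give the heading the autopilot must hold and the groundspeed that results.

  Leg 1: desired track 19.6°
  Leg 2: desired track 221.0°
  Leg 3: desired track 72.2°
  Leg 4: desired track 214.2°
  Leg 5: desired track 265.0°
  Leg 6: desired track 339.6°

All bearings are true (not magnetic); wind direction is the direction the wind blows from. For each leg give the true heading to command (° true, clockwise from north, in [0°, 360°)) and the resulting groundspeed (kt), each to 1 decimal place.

Leg 1: desired track 19.6°; wind correction -23.0° → command heading 356.6°, groundspeed 78.1 kt
Leg 2: desired track 221.0°; wind correction +21.2° → command heading 242.2°, groundspeed 65.7 kt
Leg 3: desired track 72.2°; wind correction -13.3° → command heading 58.9°, groundspeed 108.4 kt
Leg 4: desired track 214.2°; wind correction +22.1° → command heading 236.3°, groundspeed 68.9 kt
Leg 5: desired track 265.0°; wind correction +8.9° → command heading 273.9°, groundspeed 52.9 kt
Leg 6: desired track 339.6°; wind correction -17.8° → command heading 321.8°, groundspeed 59.5 kt

Leg 1: heading=356.6°, groundspeed=78.1 kt
Leg 2: heading=242.2°, groundspeed=65.7 kt
Leg 3: heading=58.9°, groundspeed=108.4 kt
Leg 4: heading=236.3°, groundspeed=68.9 kt
Leg 5: heading=273.9°, groundspeed=52.9 kt
Leg 6: heading=321.8°, groundspeed=59.5 kt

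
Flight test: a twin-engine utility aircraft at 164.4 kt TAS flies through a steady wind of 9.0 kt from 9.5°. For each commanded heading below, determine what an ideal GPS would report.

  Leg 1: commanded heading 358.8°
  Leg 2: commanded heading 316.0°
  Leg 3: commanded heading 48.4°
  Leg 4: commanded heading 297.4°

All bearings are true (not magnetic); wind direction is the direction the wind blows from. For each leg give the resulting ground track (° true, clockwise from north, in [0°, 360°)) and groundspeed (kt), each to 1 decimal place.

Leg 1: heading 358.8°; drift -0.6° → track 358.2°, groundspeed 155.6 kt
Leg 2: heading 316.0°; drift -2.6° → track 313.4°, groundspeed 159.2 kt
Leg 3: heading 48.4°; drift +2.1° → track 50.5°, groundspeed 157.5 kt
Leg 4: heading 297.4°; drift -3.0° → track 294.4°, groundspeed 161.9 kt

Leg 1: track=358.2°, groundspeed=155.6 kt
Leg 2: track=313.4°, groundspeed=159.2 kt
Leg 3: track=50.5°, groundspeed=157.5 kt
Leg 4: track=294.4°, groundspeed=161.9 kt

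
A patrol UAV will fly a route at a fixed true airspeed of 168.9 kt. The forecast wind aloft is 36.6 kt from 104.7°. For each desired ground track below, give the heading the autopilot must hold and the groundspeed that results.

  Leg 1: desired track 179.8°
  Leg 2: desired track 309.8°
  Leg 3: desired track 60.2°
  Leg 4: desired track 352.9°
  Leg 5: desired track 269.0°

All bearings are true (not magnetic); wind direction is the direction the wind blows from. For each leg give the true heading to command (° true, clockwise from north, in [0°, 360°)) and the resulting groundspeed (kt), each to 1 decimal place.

Leg 1: heading=167.7°, groundspeed=155.7 kt
Leg 2: heading=315.1°, groundspeed=201.3 kt
Leg 3: heading=68.9°, groundspeed=140.8 kt
Leg 4: heading=4.5°, groundspeed=179.0 kt
Leg 5: heading=265.6°, groundspeed=203.8 kt

Leg 1: desired track 179.8°; wind correction -12.1° → command heading 167.7°, groundspeed 155.7 kt
Leg 2: desired track 309.8°; wind correction +5.3° → command heading 315.1°, groundspeed 201.3 kt
Leg 3: desired track 60.2°; wind correction +8.7° → command heading 68.9°, groundspeed 140.8 kt
Leg 4: desired track 352.9°; wind correction +11.6° → command heading 4.5°, groundspeed 179.0 kt
Leg 5: desired track 269.0°; wind correction -3.4° → command heading 265.6°, groundspeed 203.8 kt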